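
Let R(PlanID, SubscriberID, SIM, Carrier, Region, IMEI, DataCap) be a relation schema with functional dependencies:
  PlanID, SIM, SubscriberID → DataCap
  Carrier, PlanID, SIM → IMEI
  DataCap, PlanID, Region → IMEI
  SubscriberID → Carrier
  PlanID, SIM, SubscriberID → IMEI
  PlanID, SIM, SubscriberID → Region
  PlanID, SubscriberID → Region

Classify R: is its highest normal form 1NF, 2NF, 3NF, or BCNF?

Candidate key: {PlanID, SIM, SubscriberID}. Prime attributes: {PlanID, SIM, SubscriberID}.
Carrier, PlanID, SIM → IMEI breaks BCNF: {Carrier, PlanID, SIM}⁺ = {Carrier, IMEI, PlanID, SIM}, so {Carrier, PlanID, SIM} is not a superkey.
Carrier, PlanID, SIM → IMEI has non-prime {IMEI} on the right and a non-superkey on the left, so 3NF fails.
Since {SubscriberID} ⊂ {PlanID, SIM, SubscriberID} and {SubscriberID}⁺ ⊇ {Carrier} with {Carrier} non-prime, there is a partial dependency; 2NF fails.

1NF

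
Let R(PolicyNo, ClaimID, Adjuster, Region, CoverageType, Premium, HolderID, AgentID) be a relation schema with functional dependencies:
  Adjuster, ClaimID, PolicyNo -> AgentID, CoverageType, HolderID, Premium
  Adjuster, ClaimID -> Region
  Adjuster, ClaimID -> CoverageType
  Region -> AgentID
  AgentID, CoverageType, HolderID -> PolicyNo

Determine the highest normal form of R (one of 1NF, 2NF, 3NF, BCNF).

1NF

Candidate keys: {Adjuster, ClaimID, HolderID}, {Adjuster, ClaimID, PolicyNo}. Prime attributes: {Adjuster, ClaimID, HolderID, PolicyNo}.
For Adjuster, ClaimID -> Region we have {Adjuster, ClaimID}⁺ = {Adjuster, AgentID, ClaimID, CoverageType, Region}; {Adjuster, ClaimID} is not a superkey, so BCNF fails.
Because {Region} is non-prime and the left side of Adjuster, ClaimID -> Region is not a superkey, the relation is not in 3NF.
Since {Adjuster, ClaimID} ⊂ {Adjuster, ClaimID, HolderID} and {Adjuster, ClaimID}⁺ ⊇ {AgentID, CoverageType, Region} with {AgentID, CoverageType, Region} non-prime, there is a partial dependency; 2NF fails.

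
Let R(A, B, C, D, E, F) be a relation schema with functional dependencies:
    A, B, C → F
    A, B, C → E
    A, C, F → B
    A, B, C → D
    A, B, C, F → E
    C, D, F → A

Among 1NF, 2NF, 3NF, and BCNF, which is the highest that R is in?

BCNF

Candidate keys: {A, B, C}, {A, C, F}, {C, D, F}. Prime attributes: {A, B, C, D, F}.
The left-hand side of every FD is a superkey, so BCNF is satisfied.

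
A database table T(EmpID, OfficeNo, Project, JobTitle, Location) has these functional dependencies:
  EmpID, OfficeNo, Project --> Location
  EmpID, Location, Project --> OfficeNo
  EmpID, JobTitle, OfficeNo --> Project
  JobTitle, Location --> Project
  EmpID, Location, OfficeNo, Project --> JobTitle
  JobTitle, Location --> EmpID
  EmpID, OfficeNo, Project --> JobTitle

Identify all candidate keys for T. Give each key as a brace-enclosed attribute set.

{JobTitle, Location}⁺ = {EmpID, JobTitle, Location, OfficeNo, Project}, which is every attribute, so {JobTitle, Location} is a candidate key.
{EmpID, JobTitle, OfficeNo}⁺ = {EmpID, JobTitle, Location, OfficeNo, Project}, which is every attribute, so {EmpID, JobTitle, OfficeNo} is a candidate key.
{EmpID, Location, Project}⁺ = {EmpID, JobTitle, Location, OfficeNo, Project}, which is every attribute, so {EmpID, Location, Project} is a candidate key.
{EmpID, OfficeNo, Project}⁺ = {EmpID, JobTitle, Location, OfficeNo, Project}, which is every attribute, so {EmpID, OfficeNo, Project} is a candidate key.
These are minimal and exhaustive — every other superkey contains one of them.

{EmpID, JobTitle, OfficeNo}, {EmpID, Location, Project}, {EmpID, OfficeNo, Project}, {JobTitle, Location}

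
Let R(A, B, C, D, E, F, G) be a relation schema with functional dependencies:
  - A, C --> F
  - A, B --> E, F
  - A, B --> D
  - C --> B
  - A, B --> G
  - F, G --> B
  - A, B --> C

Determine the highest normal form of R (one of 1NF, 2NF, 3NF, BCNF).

3NF

Candidate keys: {A, B}, {A, C}, {A, F, G}. Prime attributes: {A, B, C, F, G}.
C --> B breaks BCNF: {C}⁺ = {B, C}, so {C} is not a superkey.
Since {B} ⊆ prime attributes and every other non-superkey FD also has a prime right side, the schema is in 3NF.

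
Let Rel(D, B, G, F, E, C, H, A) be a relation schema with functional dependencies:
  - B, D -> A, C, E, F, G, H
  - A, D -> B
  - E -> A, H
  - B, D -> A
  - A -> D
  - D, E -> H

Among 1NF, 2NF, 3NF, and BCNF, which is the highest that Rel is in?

Candidate keys: {A}, {B, D}, {E}. Prime attributes: {A, B, D, E}.
Each dependency's left side is a superkey — BCNF holds.

BCNF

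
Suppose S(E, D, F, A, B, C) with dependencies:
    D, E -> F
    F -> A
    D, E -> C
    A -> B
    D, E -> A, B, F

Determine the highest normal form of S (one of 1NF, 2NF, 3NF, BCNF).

Candidate key: {D, E}. Prime attributes: {D, E}.
F -> A breaks BCNF: {F}⁺ = {A, B, F}, so {F} is not a superkey.
F -> A has non-prime {A} on the right and a non-superkey on the left, so 3NF fails.
No non-prime attribute depends on a proper subset of any candidate key, so 2NF holds.

2NF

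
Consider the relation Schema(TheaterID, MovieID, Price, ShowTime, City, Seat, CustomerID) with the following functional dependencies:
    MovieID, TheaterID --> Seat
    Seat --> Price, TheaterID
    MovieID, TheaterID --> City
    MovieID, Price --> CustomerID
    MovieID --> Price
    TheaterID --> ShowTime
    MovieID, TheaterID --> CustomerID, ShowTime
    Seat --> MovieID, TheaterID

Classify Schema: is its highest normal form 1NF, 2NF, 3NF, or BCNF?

Candidate keys: {MovieID, TheaterID}, {Seat}. Prime attributes: {MovieID, Seat, TheaterID}.
MovieID, Price --> CustomerID: {MovieID, Price}⁺ = {CustomerID, MovieID, Price}, which is not all of the attributes, so the left side is not a superkey — BCNF is violated.
MovieID, Price --> CustomerID has non-prime {CustomerID} on the right and a non-superkey on the left, so 3NF fails.
The proper key subset {MovieID} of {MovieID, TheaterID} determines non-prime {CustomerID, Price}, so the relation is not even in 2NF.

1NF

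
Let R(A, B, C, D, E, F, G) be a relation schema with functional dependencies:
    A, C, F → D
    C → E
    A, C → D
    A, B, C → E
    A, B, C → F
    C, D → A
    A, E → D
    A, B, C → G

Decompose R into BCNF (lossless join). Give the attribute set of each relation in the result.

Candidate keys of the original relation: {A, B, C}, {B, C, D}.
Within {A, B, C, D, E, F, G}: {A, C, F}⁺ ∩ {A, B, C, D, E, F, G} = {A, C, D, E, F}, not the whole set, so A, C, F → D, E violates BCNF; decompose into {A, C, D, E, F} and {A, B, C, F, G}.
Within {A, C, D, E, F}: {C}⁺ ∩ {A, C, D, E, F} = {C, E}, not the whole set, so C → E violates BCNF; decompose into {C, E} and {A, C, D, F}.
{C, E} is in BCNF.
Within {A, C, D, F}: {A, C}⁺ ∩ {A, C, D, F} = {A, C, D}, not the whole set, so A, C → D violates BCNF; decompose into {A, C, D} and {A, C, F}.
{A, C, D} is in BCNF.
{A, C, F} is in BCNF.
{A, B, C, F, G} is in BCNF.

{A, B, C, F, G}; {A, C, D}; {C, E}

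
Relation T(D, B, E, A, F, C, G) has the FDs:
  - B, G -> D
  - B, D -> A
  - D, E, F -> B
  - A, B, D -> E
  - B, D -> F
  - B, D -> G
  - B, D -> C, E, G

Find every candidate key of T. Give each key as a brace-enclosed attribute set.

{B, D}⁺ = {A, B, C, D, E, F, G} — all of the relation — so {B, D} is a candidate key.
{B, G}⁺ = {A, B, C, D, E, F, G} — all of the relation — so {B, G} is a candidate key.
{D, E, F}⁺ = {A, B, C, D, E, F, G} — all of the relation — so {D, E, F} is a candidate key.
These are minimal and exhaustive — every other superkey contains one of them.

{B, D}, {B, G}, {D, E, F}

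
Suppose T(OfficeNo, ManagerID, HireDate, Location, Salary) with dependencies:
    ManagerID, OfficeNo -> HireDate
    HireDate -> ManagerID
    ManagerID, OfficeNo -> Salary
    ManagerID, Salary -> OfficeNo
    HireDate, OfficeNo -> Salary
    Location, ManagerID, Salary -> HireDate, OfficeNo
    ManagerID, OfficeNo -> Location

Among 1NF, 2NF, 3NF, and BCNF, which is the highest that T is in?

Candidate keys: {HireDate, OfficeNo}, {HireDate, Salary}, {ManagerID, OfficeNo}, {ManagerID, Salary}. Prime attributes: {HireDate, ManagerID, OfficeNo, Salary}.
HireDate -> ManagerID breaks BCNF: {HireDate}⁺ = {HireDate, ManagerID}, so {HireDate} is not a superkey.
Its right-hand attributes {ManagerID} are all prime, as are those of every other non-superkey FD — the relation is in 3NF.

3NF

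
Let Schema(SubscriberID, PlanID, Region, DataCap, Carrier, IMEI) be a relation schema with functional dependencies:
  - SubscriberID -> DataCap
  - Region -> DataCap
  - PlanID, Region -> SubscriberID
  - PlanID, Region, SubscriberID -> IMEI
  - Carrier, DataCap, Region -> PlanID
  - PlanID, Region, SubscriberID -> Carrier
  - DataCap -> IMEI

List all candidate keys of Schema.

{Carrier, Region}, {PlanID, Region}

{Region} never appears on the right of any FD, so every key must include it.
Closure of {Carrier, Region} is {Carrier, DataCap, IMEI, PlanID, Region, SubscriberID}, the whole schema; {Carrier, Region} is a candidate key.
Closure of {PlanID, Region} is {Carrier, DataCap, IMEI, PlanID, Region, SubscriberID}, the whole schema; {PlanID, Region} is a candidate key.
These are minimal and exhaustive — every other superkey contains one of them.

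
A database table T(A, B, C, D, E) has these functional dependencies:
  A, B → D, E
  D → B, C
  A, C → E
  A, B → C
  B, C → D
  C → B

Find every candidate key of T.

Attributes never on any right-hand side: {A} — every candidate key must contain it.
Closure of {A, B} is {A, B, C, D, E}, the whole schema; {A, B} is a candidate key.
Closure of {A, C} is {A, B, C, D, E}, the whole schema; {A, C} is a candidate key.
Closure of {A, D} is {A, B, C, D, E}, the whole schema; {A, D} is a candidate key.
Any other superkey properly contains one of these, so there are no further candidate keys.

{A, B}, {A, C}, {A, D}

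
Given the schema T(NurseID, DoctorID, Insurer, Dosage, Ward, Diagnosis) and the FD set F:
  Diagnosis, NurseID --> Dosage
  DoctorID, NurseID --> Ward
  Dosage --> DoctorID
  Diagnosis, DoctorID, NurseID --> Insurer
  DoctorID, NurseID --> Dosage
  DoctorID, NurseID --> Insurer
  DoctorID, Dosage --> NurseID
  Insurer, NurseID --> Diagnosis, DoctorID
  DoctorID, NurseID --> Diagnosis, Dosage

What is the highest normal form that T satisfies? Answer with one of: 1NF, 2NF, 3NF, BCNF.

BCNF

Candidate keys: {Diagnosis, NurseID}, {DoctorID, NurseID}, {Dosage}, {Insurer, NurseID}. Prime attributes: {Diagnosis, DoctorID, Dosage, Insurer, NurseID}.
The left-hand side of every FD is a superkey, so BCNF is satisfied.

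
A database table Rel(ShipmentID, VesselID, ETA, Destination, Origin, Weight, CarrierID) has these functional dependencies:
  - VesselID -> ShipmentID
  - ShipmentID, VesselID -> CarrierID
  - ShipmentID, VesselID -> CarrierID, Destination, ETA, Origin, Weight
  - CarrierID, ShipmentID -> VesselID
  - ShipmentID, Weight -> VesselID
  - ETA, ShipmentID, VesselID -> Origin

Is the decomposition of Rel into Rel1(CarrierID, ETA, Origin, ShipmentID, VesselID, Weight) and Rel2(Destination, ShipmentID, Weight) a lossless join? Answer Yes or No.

Rel1 ∩ Rel2 = {ShipmentID, Weight}; its closure under F is {CarrierID, Destination, ETA, Origin, ShipmentID, VesselID, Weight}.
This includes all of Rel1, so the common attributes are a superkey of Rel1 — the join is lossless.

Yes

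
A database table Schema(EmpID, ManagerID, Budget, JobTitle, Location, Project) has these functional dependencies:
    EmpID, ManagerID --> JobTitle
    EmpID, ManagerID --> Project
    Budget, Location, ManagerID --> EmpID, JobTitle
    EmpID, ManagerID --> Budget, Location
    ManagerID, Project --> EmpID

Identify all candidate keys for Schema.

{Budget, Location, ManagerID}, {EmpID, ManagerID}, {ManagerID, Project}

No FD produces {ManagerID}, so it must be in every candidate key.
Closure of {EmpID, ManagerID} is {Budget, EmpID, JobTitle, Location, ManagerID, Project}, the whole schema; {EmpID, ManagerID} is a candidate key.
Closure of {ManagerID, Project} is {Budget, EmpID, JobTitle, Location, ManagerID, Project}, the whole schema; {ManagerID, Project} is a candidate key.
Closure of {Budget, Location, ManagerID} is {Budget, EmpID, JobTitle, Location, ManagerID, Project}, the whole schema; {Budget, Location, ManagerID} is a candidate key.
Any other superkey properly contains one of these, so there are no further candidate keys.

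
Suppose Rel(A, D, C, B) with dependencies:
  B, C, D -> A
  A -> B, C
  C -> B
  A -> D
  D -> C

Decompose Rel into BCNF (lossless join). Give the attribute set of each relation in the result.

Candidate keys of the original relation: {A}, {D}.
Within {A, B, C, D}: {C}⁺ ∩ {A, B, C, D} = {B, C}, not the whole set, so C -> B violates BCNF; decompose into {B, C} and {A, C, D}.
{B, C} has no BCNF violation.
{A, C, D} has no BCNF violation.

{A, C, D}; {B, C}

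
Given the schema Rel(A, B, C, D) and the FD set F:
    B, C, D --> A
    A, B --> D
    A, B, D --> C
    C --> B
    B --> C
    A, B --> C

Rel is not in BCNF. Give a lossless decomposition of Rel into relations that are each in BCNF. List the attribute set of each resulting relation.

{A, C, D}; {B, C}

Candidate keys of the original relation: {A, B}, {A, C}, {B, D}, {C, D}.
{A, B, C, D}: {C} determines {B, C} here but is not a superkey — split on C --> B, giving {B, C} and {A, C, D}.
{B, C} has no BCNF violation.
{A, C, D} has no BCNF violation.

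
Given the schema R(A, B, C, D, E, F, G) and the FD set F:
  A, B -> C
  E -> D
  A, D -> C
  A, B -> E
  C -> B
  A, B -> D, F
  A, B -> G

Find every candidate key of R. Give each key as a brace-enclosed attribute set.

Attributes never on any right-hand side: {A} — every candidate key must contain it.
{A, B}⁺ = {A, B, C, D, E, F, G}, which is every attribute, so {A, B} is a candidate key.
{A, C}⁺ = {A, B, C, D, E, F, G}, which is every attribute, so {A, C} is a candidate key.
{A, D}⁺ = {A, B, C, D, E, F, G}, which is every attribute, so {A, D} is a candidate key.
{A, E}⁺ = {A, B, C, D, E, F, G}, which is every attribute, so {A, E} is a candidate key.
These are minimal and exhaustive — every other superkey contains one of them.

{A, B}, {A, C}, {A, D}, {A, E}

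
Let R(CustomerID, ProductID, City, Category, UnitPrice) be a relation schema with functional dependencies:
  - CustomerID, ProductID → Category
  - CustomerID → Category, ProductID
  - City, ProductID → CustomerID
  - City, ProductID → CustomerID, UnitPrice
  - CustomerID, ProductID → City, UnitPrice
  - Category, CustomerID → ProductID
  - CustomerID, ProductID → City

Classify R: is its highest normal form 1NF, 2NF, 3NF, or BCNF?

BCNF

Candidate keys: {City, ProductID}, {CustomerID}. Prime attributes: {City, CustomerID, ProductID}.
Every FD has a superkey on the left, so the relation is in BCNF.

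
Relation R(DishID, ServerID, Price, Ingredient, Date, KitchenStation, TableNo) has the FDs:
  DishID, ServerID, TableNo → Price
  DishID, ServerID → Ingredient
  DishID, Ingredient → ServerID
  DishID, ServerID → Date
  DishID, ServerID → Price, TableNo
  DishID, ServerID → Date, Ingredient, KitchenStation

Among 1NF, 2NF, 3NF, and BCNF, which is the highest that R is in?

BCNF

Candidate keys: {DishID, Ingredient}, {DishID, ServerID}. Prime attributes: {DishID, Ingredient, ServerID}.
Each dependency's left side is a superkey — BCNF holds.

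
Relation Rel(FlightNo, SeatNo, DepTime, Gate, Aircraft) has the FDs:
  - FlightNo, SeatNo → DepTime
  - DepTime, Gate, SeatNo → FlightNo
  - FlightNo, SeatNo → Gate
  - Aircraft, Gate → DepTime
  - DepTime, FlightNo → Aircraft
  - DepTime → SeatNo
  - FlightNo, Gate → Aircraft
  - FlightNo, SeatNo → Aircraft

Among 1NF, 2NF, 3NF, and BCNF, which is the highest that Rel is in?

Candidate keys: {Aircraft, Gate}, {DepTime, FlightNo}, {DepTime, Gate}, {FlightNo, Gate}, {FlightNo, SeatNo}. Prime attributes: {Aircraft, DepTime, FlightNo, Gate, SeatNo}.
For DepTime → SeatNo we have {DepTime}⁺ = {DepTime, SeatNo}; {DepTime} is not a superkey, so BCNF fails.
But every attribute on its right side ({SeatNo}) is prime, and the same holds for every other non-superkey FD, so 3NF still holds.

3NF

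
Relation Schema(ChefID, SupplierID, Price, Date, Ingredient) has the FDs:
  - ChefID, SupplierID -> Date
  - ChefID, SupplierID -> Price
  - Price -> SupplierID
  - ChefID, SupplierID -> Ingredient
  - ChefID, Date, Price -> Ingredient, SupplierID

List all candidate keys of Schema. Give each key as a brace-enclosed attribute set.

{ChefID, Price}, {ChefID, SupplierID}

{ChefID} never appears on the right of any FD, so every key must include it.
{ChefID, Price} is a candidate key since {ChefID, Price}⁺ = {ChefID, Date, Ingredient, Price, SupplierID} covers every attribute.
{ChefID, SupplierID} is a candidate key since {ChefID, SupplierID}⁺ = {ChefID, Date, Ingredient, Price, SupplierID} covers every attribute.
No proper subset of any of these is a key, and no other minimal superkey exists.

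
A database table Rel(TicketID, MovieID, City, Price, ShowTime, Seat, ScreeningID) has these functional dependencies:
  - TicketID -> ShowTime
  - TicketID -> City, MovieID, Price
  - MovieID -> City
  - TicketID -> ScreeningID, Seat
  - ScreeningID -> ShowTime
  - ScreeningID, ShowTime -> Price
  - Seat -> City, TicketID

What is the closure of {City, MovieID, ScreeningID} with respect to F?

{City, MovieID, Price, ScreeningID, ShowTime}

Start with {City, MovieID, ScreeningID}.
ScreeningID -> ShowTime applies; add {ShowTime} → now {City, MovieID, ScreeningID, ShowTime}.
ScreeningID, ShowTime -> Price applies; add {Price} → now {City, MovieID, Price, ScreeningID, ShowTime}.
No further FD applies.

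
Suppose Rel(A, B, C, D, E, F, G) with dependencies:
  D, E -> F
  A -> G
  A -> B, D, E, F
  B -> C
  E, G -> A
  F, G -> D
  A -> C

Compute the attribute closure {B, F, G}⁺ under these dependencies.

{B, C, D, F, G}

Start with {B, F, G}.
B -> C applies; add {C} → now {B, C, F, G}.
F, G -> D applies; add {D} → now {B, C, D, F, G}.
No further FD applies.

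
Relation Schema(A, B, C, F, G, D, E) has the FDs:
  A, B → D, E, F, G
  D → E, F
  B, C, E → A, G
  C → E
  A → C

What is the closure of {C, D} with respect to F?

Start with {C, D}.
D → E, F applies; add {E, F} → now {C, D, E, F}.
No further FD applies.

{C, D, E, F}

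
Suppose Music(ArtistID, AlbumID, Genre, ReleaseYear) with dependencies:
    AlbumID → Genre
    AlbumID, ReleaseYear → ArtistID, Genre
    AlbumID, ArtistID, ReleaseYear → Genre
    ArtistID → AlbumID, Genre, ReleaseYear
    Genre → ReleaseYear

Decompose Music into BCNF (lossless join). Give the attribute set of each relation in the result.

{AlbumID, ArtistID, Genre}; {Genre, ReleaseYear}

Candidate keys of the original relation: {AlbumID}, {ArtistID}.
{AlbumID, ArtistID, Genre, ReleaseYear}: {Genre} determines {Genre, ReleaseYear} here but is not a superkey — split on Genre → ReleaseYear, giving {Genre, ReleaseYear} and {AlbumID, ArtistID, Genre}.
{Genre, ReleaseYear} is in BCNF.
{AlbumID, ArtistID, Genre} is in BCNF.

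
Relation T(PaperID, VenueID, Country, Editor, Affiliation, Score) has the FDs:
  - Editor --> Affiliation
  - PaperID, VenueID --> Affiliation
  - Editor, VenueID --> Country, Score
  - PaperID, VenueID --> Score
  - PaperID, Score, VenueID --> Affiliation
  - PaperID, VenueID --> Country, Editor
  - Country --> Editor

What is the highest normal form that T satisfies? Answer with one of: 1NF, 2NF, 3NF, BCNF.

Candidate key: {PaperID, VenueID}. Prime attributes: {PaperID, VenueID}.
Editor --> Affiliation breaks BCNF: {Editor}⁺ = {Affiliation, Editor}, so {Editor} is not a superkey.
Editor --> Affiliation has non-prime {Affiliation} on the right and a non-superkey on the left, so 3NF fails.
Checking every proper subset of each key, none determines a non-prime attribute — 2NF is satisfied.

2NF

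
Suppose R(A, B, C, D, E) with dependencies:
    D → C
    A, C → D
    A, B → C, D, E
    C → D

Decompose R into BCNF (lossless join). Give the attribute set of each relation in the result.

Candidate key of the original relation: {A, B}.
{A, B, C, D, E}: {D} determines {C, D} here but is not a superkey — split on D → C, giving {C, D} and {A, B, D, E}.
{C, D} has no BCNF violation.
{A, B, D, E} has no BCNF violation.

{A, B, D, E}; {C, D}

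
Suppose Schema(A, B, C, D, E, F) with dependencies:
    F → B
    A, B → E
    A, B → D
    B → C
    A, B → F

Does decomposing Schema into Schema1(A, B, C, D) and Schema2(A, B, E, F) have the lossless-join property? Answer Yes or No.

Schema1 ∩ Schema2 = {A, B}; its closure under F is {A, B, C, D, E, F}.
Schema1 is contained in that closure, so Schema1 ∩ Schema2 → Schema1 holds and the join is lossless.

Yes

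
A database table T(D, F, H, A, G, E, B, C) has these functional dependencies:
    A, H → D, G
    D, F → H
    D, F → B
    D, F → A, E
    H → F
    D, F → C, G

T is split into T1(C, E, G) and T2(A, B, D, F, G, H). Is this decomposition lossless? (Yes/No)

No

The shared attributes are {G} and {G}⁺ = {G}.
The closure covers neither T1 nor T2 entirely; the join is not lossless.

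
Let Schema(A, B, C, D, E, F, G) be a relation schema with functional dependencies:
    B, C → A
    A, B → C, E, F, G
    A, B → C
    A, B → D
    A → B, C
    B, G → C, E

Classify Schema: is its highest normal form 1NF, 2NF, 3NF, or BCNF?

BCNF

Candidate keys: {A}, {B, C}, {B, G}. Prime attributes: {A, B, C, G}.
Each dependency's left side is a superkey — BCNF holds.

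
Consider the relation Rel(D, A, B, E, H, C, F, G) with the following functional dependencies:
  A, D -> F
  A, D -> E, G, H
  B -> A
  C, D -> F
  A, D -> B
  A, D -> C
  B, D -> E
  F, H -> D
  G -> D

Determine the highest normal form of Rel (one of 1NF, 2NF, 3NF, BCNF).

3NF

Candidate keys: {A, D}, {A, F, H}, {A, G}, {B, D}, {B, F, H}, {B, G}. Prime attributes: {A, B, D, F, G, H}.
B -> A breaks BCNF: {B}⁺ = {A, B}, so {B} is not a superkey.
But every attribute on its right side ({A}) is prime, and the same holds for every other non-superkey FD, so 3NF still holds.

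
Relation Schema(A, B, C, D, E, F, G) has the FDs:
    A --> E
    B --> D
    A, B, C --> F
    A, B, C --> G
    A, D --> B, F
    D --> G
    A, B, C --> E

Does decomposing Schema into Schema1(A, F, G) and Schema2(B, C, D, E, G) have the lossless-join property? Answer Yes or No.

No

Common attributes: {G}; their closure is {G}.
Neither Schema1 nor Schema2 is contained in that closure, so the decomposition is lossy.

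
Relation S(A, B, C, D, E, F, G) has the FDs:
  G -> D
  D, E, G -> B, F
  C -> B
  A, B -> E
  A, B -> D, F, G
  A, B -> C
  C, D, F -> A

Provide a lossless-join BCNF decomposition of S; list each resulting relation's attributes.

{A, C, E, G}; {B, C}; {D, G}; {E, F, G}

Candidate keys of the original relation: {A, B}, {A, C}, {A, E, G}, {C, D, F}, {C, E, G}, {C, F, G}.
{A, B, C, D, E, F, G}: {G} determines {D, G} here but is not a superkey — split on G -> D, giving {D, G} and {A, B, C, E, F, G}.
{D, G} is in BCNF.
{A, B, C, E, F, G}: {C} determines {B, C} here but is not a superkey — split on C -> B, giving {B, C} and {A, C, E, F, G}.
{B, C} is in BCNF.
{A, C, E, F, G}: {E, G} determines {E, F, G} here but is not a superkey — split on E, G -> F, giving {E, F, G} and {A, C, E, G}.
{E, F, G} is in BCNF.
{A, C, E, G} is in BCNF.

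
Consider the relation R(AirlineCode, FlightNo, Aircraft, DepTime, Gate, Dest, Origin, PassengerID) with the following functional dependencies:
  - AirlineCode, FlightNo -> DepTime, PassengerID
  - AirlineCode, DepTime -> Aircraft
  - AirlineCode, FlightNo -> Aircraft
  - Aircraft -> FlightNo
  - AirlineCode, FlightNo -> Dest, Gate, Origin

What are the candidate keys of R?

{Aircraft, AirlineCode}, {AirlineCode, DepTime}, {AirlineCode, FlightNo}

Attributes never on any right-hand side: {AirlineCode} — every candidate key must contain it.
{Aircraft, AirlineCode}⁺ = {Aircraft, AirlineCode, DepTime, Dest, FlightNo, Gate, Origin, PassengerID}, which is every attribute, so {Aircraft, AirlineCode} is a candidate key.
{AirlineCode, DepTime}⁺ = {Aircraft, AirlineCode, DepTime, Dest, FlightNo, Gate, Origin, PassengerID}, which is every attribute, so {AirlineCode, DepTime} is a candidate key.
{AirlineCode, FlightNo}⁺ = {Aircraft, AirlineCode, DepTime, Dest, FlightNo, Gate, Origin, PassengerID}, which is every attribute, so {AirlineCode, FlightNo} is a candidate key.
No proper subset of any of these is a key, and no other minimal superkey exists.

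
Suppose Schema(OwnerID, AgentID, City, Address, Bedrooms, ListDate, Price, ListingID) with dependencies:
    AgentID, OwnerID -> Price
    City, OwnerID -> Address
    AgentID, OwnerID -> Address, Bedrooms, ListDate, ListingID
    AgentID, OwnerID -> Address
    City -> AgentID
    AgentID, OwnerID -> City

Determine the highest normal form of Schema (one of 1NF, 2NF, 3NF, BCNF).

Candidate keys: {AgentID, OwnerID}, {City, OwnerID}. Prime attributes: {AgentID, City, OwnerID}.
City -> AgentID breaks BCNF: {City}⁺ = {AgentID, City}, so {City} is not a superkey.
But every attribute on its right side ({AgentID}) is prime, and the same holds for every other non-superkey FD, so 3NF still holds.

3NF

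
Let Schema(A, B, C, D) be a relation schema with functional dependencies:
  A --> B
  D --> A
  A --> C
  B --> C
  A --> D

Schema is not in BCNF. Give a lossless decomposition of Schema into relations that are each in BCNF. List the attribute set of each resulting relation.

{A, B, D}; {B, C}

Candidate keys of the original relation: {A}, {D}.
In {A, B, C, D}, {B} is not a superkey ({B}⁺ restricted to this set is {B, C}), so split on B --> C into {B, C} and {A, B, D}.
{B, C} has no BCNF violation.
{A, B, D} has no BCNF violation.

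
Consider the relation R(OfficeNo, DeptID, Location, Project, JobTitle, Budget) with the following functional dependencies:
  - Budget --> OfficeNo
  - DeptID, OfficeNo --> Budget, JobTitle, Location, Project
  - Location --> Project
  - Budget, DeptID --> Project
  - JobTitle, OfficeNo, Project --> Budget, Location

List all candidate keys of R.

{Budget, DeptID}, {DeptID, OfficeNo}

Attributes never on any right-hand side: {DeptID} — every candidate key must contain it.
{Budget, DeptID}⁺ = {Budget, DeptID, JobTitle, Location, OfficeNo, Project} — all of the relation — so {Budget, DeptID} is a candidate key.
{DeptID, OfficeNo}⁺ = {Budget, DeptID, JobTitle, Location, OfficeNo, Project} — all of the relation — so {DeptID, OfficeNo} is a candidate key.
No proper subset of any of these is a key, and no other minimal superkey exists.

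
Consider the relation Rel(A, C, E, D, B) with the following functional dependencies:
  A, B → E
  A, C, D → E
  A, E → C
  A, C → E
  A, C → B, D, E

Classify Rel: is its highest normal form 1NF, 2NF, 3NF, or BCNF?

Candidate keys: {A, B}, {A, C}, {A, E}. Prime attributes: {A, B, C, E}.
Each dependency's left side is a superkey — BCNF holds.

BCNF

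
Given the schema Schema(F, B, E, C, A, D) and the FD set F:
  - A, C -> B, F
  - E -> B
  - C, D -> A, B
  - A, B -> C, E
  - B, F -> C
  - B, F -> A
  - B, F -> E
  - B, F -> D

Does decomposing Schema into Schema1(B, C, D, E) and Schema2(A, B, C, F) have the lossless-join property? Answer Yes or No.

Common attributes: {B, C}; their closure is {B, C}.
Neither Schema1 nor Schema2 is contained in that closure, so the decomposition is lossy.

No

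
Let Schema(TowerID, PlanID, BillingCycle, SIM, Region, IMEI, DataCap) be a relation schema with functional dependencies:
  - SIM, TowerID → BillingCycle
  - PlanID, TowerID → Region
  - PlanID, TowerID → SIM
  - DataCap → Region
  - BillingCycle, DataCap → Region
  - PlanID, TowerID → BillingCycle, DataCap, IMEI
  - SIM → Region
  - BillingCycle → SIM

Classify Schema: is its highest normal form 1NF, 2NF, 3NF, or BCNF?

Candidate key: {PlanID, TowerID}. Prime attributes: {PlanID, TowerID}.
SIM, TowerID → BillingCycle breaks BCNF: {SIM, TowerID}⁺ = {BillingCycle, Region, SIM, TowerID}, so {SIM, TowerID} is not a superkey.
SIM, TowerID → BillingCycle determines the non-prime attribute {BillingCycle} from a non-superkey — 3NF is violated.
No proper subset of a key has a non-prime attribute in its closure, so there is no partial dependency; 2NF holds.

2NF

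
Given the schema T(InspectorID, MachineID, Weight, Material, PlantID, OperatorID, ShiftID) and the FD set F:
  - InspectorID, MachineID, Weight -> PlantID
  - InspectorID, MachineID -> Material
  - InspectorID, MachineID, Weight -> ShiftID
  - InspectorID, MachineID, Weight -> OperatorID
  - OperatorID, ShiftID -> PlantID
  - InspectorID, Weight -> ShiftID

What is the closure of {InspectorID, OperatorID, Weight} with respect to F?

{InspectorID, OperatorID, PlantID, ShiftID, Weight}

Start with {InspectorID, OperatorID, Weight}.
InspectorID, Weight -> ShiftID applies; add {ShiftID} → now {InspectorID, OperatorID, ShiftID, Weight}.
OperatorID, ShiftID -> PlantID applies; add {PlantID} → now {InspectorID, OperatorID, PlantID, ShiftID, Weight}.
No further FD applies.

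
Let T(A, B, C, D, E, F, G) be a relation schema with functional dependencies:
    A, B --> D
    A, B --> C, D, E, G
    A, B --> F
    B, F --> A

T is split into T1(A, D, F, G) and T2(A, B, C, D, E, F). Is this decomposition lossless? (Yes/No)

No

T1 ∩ T2 = {A, D, F}; its closure under F is {A, D, F}.
Neither T1 nor T2 is contained in that closure, so the decomposition is lossy.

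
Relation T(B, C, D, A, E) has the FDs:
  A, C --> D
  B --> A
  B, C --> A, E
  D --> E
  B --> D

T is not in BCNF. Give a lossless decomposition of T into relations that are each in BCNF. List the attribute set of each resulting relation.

{A, B}; {A, C, D}; {B, C}; {D, E}

Candidate key of the original relation: {B, C}.
In {A, B, C, D, E}, {A, C} is not a superkey ({A, C}⁺ restricted to this set is {A, C, D, E}), so split on A, C --> D, E into {A, C, D, E} and {A, B, C}.
In {A, C, D, E}, {D} is not a superkey ({D}⁺ restricted to this set is {D, E}), so split on D --> E into {D, E} and {A, C, D}.
{D, E} is in BCNF.
{A, C, D} is in BCNF.
In {A, B, C}, {B} is not a superkey ({B}⁺ restricted to this set is {A, B}), so split on B --> A into {A, B} and {B, C}.
{A, B} is in BCNF.
{B, C} is in BCNF.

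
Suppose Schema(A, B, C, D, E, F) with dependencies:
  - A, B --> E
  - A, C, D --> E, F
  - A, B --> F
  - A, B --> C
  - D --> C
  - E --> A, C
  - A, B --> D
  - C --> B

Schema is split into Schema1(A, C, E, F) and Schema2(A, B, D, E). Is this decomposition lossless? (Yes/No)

Schema1 ∩ Schema2 = {A, E}; its closure under F is {A, B, C, D, E, F}.
Since Schema1 ⊆ {A, B, C, D, E, F}, the intersection is a superkey of Schema1; the decomposition is lossless.

Yes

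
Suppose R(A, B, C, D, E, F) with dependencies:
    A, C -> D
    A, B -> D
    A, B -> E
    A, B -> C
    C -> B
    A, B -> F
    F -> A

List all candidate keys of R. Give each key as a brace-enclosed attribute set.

{A, B}, {A, C}, {B, F}, {C, F}

{A, B}⁺ = {A, B, C, D, E, F} — all of the relation — so {A, B} is a candidate key.
{A, C}⁺ = {A, B, C, D, E, F} — all of the relation — so {A, C} is a candidate key.
{B, F}⁺ = {A, B, C, D, E, F} — all of the relation — so {B, F} is a candidate key.
{C, F}⁺ = {A, B, C, D, E, F} — all of the relation — so {C, F} is a candidate key.
Any other superkey properly contains one of these, so there are no further candidate keys.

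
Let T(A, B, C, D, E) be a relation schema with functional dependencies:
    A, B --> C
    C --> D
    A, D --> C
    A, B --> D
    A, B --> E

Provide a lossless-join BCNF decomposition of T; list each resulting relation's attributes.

Candidate key of the original relation: {A, B}.
In {A, B, C, D, E}, {C} is not a superkey ({C}⁺ restricted to this set is {C, D}), so split on C --> D into {C, D} and {A, B, C, E}.
{C, D} is in BCNF.
{A, B, C, E} is in BCNF.

{A, B, C, E}; {C, D}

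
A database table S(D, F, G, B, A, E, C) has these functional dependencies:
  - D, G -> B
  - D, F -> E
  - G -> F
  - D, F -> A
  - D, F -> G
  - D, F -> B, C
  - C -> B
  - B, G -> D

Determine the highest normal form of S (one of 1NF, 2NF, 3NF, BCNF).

3NF

Candidate keys: {B, G}, {C, G}, {D, F}, {D, G}. Prime attributes: {B, C, D, F, G}.
G -> F: {G}⁺ = {F, G}, which is not all of the attributes, so the left side is not a superkey — BCNF is violated.
Its right-hand attributes {F} are all prime, as are those of every other non-superkey FD — the relation is in 3NF.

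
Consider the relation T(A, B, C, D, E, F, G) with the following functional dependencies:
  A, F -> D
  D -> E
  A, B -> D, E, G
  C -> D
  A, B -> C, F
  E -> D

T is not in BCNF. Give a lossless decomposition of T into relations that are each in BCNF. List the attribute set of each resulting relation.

{A, B, C, F, G}; {A, D, F}; {D, E}

Candidate key of the original relation: {A, B}.
In {A, B, C, D, E, F, G}, {A, F} is not a superkey ({A, F}⁺ restricted to this set is {A, D, E, F}), so split on A, F -> D, E into {A, D, E, F} and {A, B, C, F, G}.
In {A, D, E, F}, {D} is not a superkey ({D}⁺ restricted to this set is {D, E}), so split on D -> E into {D, E} and {A, D, F}.
{D, E} is in BCNF.
{A, D, F} is in BCNF.
{A, B, C, F, G} is in BCNF.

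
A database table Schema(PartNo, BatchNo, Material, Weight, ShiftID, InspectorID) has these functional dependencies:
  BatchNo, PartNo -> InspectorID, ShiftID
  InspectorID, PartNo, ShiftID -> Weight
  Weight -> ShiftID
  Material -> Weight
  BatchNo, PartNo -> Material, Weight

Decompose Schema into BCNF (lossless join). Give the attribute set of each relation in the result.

Candidate key of the original relation: {BatchNo, PartNo}.
In {BatchNo, InspectorID, Material, PartNo, ShiftID, Weight}, {InspectorID, PartNo, ShiftID} is not a superkey ({InspectorID, PartNo, ShiftID}⁺ restricted to this set is {InspectorID, PartNo, ShiftID, Weight}), so split on InspectorID, PartNo, ShiftID -> Weight into {InspectorID, PartNo, ShiftID, Weight} and {BatchNo, InspectorID, Material, PartNo, ShiftID}.
In {InspectorID, PartNo, ShiftID, Weight}, {Weight} is not a superkey ({Weight}⁺ restricted to this set is {ShiftID, Weight}), so split on Weight -> ShiftID into {ShiftID, Weight} and {InspectorID, PartNo, Weight}.
{ShiftID, Weight} is in BCNF.
{InspectorID, PartNo, Weight} is in BCNF.
In {BatchNo, InspectorID, Material, PartNo, ShiftID}, {Material} is not a superkey ({Material}⁺ restricted to this set is {Material, ShiftID}), so split on Material -> ShiftID into {Material, ShiftID} and {BatchNo, InspectorID, Material, PartNo}.
{Material, ShiftID} is in BCNF.
{BatchNo, InspectorID, Material, PartNo} is in BCNF.

{BatchNo, InspectorID, Material, PartNo}; {InspectorID, PartNo, Weight}; {Material, ShiftID}; {ShiftID, Weight}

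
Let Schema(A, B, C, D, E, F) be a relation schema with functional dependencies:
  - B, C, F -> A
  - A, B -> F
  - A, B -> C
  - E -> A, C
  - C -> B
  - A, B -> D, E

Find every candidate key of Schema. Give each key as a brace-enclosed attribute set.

{A, B}, {A, C}, {C, F}, {E}

{E}⁺ = {A, B, C, D, E, F}, which is every attribute, so {E} is a candidate key.
{A, B}⁺ = {A, B, C, D, E, F}, which is every attribute, so {A, B} is a candidate key.
{A, C}⁺ = {A, B, C, D, E, F}, which is every attribute, so {A, C} is a candidate key.
{C, F}⁺ = {A, B, C, D, E, F}, which is every attribute, so {C, F} is a candidate key.
No proper subset of any of these is a key, and no other minimal superkey exists.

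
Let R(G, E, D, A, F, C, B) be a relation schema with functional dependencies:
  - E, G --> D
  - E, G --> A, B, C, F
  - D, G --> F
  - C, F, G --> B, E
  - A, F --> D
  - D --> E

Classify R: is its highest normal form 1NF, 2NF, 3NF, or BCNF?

3NF

Candidate keys: {A, F, G}, {C, F, G}, {D, G}, {E, G}. Prime attributes: {A, C, D, E, F, G}.
For A, F --> D we have {A, F}⁺ = {A, D, E, F}; {A, F} is not a superkey, so BCNF fails.
Since {D} ⊆ prime attributes and every other non-superkey FD also has a prime right side, the schema is in 3NF.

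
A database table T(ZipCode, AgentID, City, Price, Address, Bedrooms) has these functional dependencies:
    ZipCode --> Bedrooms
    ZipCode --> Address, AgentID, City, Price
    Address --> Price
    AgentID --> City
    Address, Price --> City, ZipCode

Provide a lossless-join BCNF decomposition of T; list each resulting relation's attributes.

{Address, AgentID, Bedrooms, Price, ZipCode}; {AgentID, City}

Candidate keys of the original relation: {Address}, {ZipCode}.
Within {Address, AgentID, Bedrooms, City, Price, ZipCode}: {AgentID}⁺ ∩ {Address, AgentID, Bedrooms, City, Price, ZipCode} = {AgentID, City}, not the whole set, so AgentID --> City violates BCNF; decompose into {AgentID, City} and {Address, AgentID, Bedrooms, Price, ZipCode}.
{AgentID, City} is in BCNF.
{Address, AgentID, Bedrooms, Price, ZipCode} is in BCNF.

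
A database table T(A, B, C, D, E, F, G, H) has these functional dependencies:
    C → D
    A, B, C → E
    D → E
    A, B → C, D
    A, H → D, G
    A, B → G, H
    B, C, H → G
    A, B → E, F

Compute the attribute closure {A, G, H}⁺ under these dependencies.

{A, D, E, G, H}

Start with {A, G, H}.
A, H → D, G applies; add {D} → now {A, D, G, H}.
D → E applies; add {E} → now {A, D, E, G, H}.
No further FD applies.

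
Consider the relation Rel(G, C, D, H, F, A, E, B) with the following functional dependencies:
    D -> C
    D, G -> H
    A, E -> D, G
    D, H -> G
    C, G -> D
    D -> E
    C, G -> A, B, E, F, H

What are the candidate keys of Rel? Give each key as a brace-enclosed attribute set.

{A, D} is a candidate key since {A, D}⁺ = {A, B, C, D, E, F, G, H} covers every attribute.
{A, E} is a candidate key since {A, E}⁺ = {A, B, C, D, E, F, G, H} covers every attribute.
{C, G} is a candidate key since {C, G}⁺ = {A, B, C, D, E, F, G, H} covers every attribute.
{D, G} is a candidate key since {D, G}⁺ = {A, B, C, D, E, F, G, H} covers every attribute.
{D, H} is a candidate key since {D, H}⁺ = {A, B, C, D, E, F, G, H} covers every attribute.
These are minimal and exhaustive — every other superkey contains one of them.

{A, D}, {A, E}, {C, G}, {D, G}, {D, H}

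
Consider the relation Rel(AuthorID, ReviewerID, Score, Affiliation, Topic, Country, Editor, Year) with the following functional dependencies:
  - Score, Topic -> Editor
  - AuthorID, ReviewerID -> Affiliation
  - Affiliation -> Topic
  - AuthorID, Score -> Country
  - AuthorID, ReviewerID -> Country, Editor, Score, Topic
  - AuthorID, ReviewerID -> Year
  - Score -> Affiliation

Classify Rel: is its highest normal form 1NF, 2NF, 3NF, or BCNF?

Candidate key: {AuthorID, ReviewerID}. Prime attributes: {AuthorID, ReviewerID}.
Score, Topic -> Editor breaks BCNF: {Score, Topic}⁺ = {Affiliation, Editor, Score, Topic}, so {Score, Topic} is not a superkey.
Score, Topic -> Editor determines the non-prime attribute {Editor} from a non-superkey — 3NF is violated.
No non-prime attribute depends on a proper subset of any candidate key, so 2NF holds.

2NF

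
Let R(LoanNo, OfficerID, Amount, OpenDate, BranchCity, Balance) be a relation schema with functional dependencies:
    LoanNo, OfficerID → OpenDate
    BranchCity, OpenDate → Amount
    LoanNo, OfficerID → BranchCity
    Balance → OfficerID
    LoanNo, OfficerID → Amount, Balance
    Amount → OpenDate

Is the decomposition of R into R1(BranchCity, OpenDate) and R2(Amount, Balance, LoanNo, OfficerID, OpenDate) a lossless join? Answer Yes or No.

No

The shared attributes are {OpenDate} and {OpenDate}⁺ = {OpenDate}.
R1 ⊄ {OpenDate} and R2 ⊄ {OpenDate}, so the split is lossy.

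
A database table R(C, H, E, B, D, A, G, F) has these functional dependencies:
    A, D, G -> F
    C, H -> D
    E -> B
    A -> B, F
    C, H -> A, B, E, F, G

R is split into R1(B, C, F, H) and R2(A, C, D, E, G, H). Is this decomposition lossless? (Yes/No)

Common attributes: {C, H}; their closure is {A, B, C, D, E, F, G, H}.
Since R1 ⊆ {A, B, C, D, E, F, G, H}, the intersection is a superkey of R1; the decomposition is lossless.

Yes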